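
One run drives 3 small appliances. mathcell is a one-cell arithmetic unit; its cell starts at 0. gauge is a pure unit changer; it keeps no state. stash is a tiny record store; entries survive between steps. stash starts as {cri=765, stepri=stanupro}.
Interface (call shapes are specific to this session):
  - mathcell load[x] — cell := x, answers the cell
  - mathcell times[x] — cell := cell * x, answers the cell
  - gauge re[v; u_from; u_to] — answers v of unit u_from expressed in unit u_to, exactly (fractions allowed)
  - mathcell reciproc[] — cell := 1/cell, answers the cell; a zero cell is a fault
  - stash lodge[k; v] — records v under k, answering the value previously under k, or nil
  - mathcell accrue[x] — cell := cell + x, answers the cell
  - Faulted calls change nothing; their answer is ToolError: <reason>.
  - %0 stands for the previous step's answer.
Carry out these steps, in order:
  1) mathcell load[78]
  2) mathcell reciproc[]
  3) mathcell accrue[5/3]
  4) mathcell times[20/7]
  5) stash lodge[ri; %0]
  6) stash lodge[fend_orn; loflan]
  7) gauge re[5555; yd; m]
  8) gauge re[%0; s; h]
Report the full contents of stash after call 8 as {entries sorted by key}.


Step: mathcell load[x→78]
Result: 78
Step: mathcell reciproc[]
Result: 1/78
Step: mathcell accrue[x→5/3]
Result: 131/78
Step: mathcell times[x→20/7]
Result: 1310/273
Step: stash lodge[k→ri; v→%0]
Result: nil
Step: stash lodge[k→fend_orn; v→loflan]
Result: nil
Step: gauge re[v→5555; u_from→yd; u_to→m]
Result: 1269873/250
Step: gauge re[v→%0; u_from→s; u_to→h]
Result: 141097/100000

Answer: {cri=765, fend_orn=loflan, ri=1310/273, stepri=stanupro}


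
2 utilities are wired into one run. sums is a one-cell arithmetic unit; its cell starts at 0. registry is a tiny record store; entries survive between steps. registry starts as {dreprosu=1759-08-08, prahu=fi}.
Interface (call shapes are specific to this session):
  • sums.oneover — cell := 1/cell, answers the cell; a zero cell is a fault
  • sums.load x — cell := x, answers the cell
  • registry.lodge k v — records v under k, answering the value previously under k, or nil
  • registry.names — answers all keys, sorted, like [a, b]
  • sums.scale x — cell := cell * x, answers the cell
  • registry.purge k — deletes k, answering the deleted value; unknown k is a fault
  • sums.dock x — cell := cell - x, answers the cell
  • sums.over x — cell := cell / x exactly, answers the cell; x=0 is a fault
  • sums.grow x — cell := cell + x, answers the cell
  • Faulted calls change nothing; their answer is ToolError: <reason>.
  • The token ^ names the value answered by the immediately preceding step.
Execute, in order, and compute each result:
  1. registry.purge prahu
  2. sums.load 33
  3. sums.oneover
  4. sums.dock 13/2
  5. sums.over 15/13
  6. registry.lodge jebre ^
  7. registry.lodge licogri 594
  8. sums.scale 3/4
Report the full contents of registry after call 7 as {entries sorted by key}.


! purge(k=prahu) => fi
! load(x=33) => 33
! oneover() => 1/33
! dock(x=13/2) => -427/66
! over(x=15/13) => -5551/990
! lodge(k=jebre, v=^) => nil
! lodge(k=licogri, v=594) => nil
! scale(x=3/4) => -5551/1320

Answer: {dreprosu=1759-08-08, jebre=-5551/990, licogri=594}


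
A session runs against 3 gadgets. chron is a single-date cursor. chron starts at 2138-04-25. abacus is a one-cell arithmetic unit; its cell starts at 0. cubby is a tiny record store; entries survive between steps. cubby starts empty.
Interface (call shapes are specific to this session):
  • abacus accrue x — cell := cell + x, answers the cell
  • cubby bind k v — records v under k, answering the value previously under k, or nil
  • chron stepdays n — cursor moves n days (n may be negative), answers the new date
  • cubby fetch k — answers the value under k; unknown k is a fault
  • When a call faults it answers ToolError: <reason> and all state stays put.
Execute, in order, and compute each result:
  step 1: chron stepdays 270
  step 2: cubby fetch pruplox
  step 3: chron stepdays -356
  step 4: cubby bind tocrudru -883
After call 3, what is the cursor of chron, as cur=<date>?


% chron stepdays(n: 270) ~> 2139-01-20
% cubby fetch(k: pruplox) ~> ToolError: no such key pruplox
% chron stepdays(n: -356) ~> 2138-01-29
% cubby bind(k: tocrudru, v: -883) ~> nil

Answer: cur=2138-01-29


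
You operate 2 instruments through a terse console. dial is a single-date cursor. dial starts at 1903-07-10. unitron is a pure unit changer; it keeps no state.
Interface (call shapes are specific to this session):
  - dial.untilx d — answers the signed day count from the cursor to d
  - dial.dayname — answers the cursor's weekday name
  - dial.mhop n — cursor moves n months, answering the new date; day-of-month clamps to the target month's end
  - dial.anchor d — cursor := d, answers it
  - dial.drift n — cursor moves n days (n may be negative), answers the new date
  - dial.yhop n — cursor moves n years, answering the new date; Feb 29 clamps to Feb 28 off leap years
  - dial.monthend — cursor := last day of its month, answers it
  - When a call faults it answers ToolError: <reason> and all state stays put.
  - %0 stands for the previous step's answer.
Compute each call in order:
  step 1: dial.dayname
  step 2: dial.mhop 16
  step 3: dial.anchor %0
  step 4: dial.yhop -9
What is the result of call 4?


Answer: 1895-11-10

Derivation:
! 1. dial.dayname() => Friday
! 2. dial.mhop(n='16') => 1904-11-10
! 3. dial.anchor(d='%0') => 1904-11-10
! 4. dial.yhop(n='-9') => 1895-11-10


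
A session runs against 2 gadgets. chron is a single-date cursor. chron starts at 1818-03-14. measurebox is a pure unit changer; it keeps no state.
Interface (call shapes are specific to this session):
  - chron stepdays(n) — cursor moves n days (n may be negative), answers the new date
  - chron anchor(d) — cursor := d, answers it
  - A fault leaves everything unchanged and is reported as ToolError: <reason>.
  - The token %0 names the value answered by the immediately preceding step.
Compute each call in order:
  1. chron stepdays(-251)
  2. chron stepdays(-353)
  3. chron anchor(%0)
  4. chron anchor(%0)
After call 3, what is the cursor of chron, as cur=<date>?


~$ chron stepdays n: -251
:: 1817-07-06
~$ chron stepdays n: -353
:: 1816-07-18
~$ chron anchor d: %0
:: 1816-07-18
~$ chron anchor d: %0
:: 1816-07-18

Answer: cur=1816-07-18


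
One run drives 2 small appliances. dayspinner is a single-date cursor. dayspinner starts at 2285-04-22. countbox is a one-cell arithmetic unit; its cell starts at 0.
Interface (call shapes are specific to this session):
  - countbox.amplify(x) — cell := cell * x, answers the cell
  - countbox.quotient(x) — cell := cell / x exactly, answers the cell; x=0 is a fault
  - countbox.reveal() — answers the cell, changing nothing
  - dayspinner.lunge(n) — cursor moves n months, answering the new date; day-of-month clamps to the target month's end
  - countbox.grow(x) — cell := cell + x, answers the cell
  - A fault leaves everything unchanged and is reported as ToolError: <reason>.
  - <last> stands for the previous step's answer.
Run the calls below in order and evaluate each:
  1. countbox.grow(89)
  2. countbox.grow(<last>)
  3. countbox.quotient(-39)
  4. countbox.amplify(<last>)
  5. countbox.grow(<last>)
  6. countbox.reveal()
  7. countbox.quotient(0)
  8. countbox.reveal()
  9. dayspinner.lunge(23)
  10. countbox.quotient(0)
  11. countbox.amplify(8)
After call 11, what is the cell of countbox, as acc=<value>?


% 1. countbox.grow(x='89') : 89
% 2. countbox.grow(x='<last>') : 178
% 3. countbox.quotient(x='-39') : -178/39
% 4. countbox.amplify(x='<last>') : 31684/1521
% 5. countbox.grow(x='<last>') : 63368/1521
% 6. countbox.reveal() : 63368/1521
% 7. countbox.quotient(x='0') : ToolError: division by zero
% 8. countbox.reveal() : 63368/1521
% 9. dayspinner.lunge(n='23') : 2287-03-22
% 10. countbox.quotient(x='0') : ToolError: division by zero
% 11. countbox.amplify(x='8') : 506944/1521

Answer: acc=506944/1521


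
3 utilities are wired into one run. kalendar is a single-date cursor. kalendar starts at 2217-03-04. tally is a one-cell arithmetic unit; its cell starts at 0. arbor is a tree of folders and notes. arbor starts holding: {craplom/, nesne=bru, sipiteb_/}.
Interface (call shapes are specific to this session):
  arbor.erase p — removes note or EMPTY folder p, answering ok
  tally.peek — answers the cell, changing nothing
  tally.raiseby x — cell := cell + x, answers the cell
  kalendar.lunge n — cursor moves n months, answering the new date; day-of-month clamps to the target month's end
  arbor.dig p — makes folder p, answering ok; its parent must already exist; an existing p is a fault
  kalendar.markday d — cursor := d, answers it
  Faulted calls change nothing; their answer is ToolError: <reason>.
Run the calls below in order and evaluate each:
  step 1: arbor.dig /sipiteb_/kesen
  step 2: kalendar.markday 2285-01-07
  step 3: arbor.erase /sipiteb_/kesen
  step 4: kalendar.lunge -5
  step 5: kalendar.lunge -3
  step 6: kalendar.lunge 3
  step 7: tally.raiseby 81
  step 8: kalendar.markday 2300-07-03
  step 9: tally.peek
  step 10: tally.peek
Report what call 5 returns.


Answer: 2284-05-07

Derivation:
Do: arbor.dig[p→/sipiteb_/kesen]
See: ok
Do: kalendar.markday[d→2285-01-07]
See: 2285-01-07
Do: arbor.erase[p→/sipiteb_/kesen]
See: ok
Do: kalendar.lunge[n→-5]
See: 2284-08-07
Do: kalendar.lunge[n→-3]
See: 2284-05-07
Do: kalendar.lunge[n→3]
See: 2284-08-07
Do: tally.raiseby[x→81]
See: 81
Do: kalendar.markday[d→2300-07-03]
See: 2300-07-03
Do: tally.peek[]
See: 81
Do: tally.peek[]
See: 81


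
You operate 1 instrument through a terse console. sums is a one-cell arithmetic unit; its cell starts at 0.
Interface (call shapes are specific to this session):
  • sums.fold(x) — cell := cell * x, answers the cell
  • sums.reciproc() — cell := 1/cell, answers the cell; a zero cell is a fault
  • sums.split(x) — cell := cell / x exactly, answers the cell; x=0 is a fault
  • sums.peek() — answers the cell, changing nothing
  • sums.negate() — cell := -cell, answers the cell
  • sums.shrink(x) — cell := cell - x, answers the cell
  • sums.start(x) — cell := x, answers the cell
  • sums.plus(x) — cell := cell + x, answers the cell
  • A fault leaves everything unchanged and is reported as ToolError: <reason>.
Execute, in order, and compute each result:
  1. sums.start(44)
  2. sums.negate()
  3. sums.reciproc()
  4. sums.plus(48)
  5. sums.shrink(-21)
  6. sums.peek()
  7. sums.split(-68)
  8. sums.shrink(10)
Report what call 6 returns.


Next I call start(x: 44), which returns 44.
I try negate, which returns -44.
I invoke reciproc, which returns -1/44.
Calling plus(x: 48): 2111/44.
I use shrink(x: -21), and observe 3035/44.
Then peek(): 3035/44.
I invoke split(x: -68), giving -3035/2992.
I use shrink(x: 10), and get -32955/2992.

Answer: 3035/44


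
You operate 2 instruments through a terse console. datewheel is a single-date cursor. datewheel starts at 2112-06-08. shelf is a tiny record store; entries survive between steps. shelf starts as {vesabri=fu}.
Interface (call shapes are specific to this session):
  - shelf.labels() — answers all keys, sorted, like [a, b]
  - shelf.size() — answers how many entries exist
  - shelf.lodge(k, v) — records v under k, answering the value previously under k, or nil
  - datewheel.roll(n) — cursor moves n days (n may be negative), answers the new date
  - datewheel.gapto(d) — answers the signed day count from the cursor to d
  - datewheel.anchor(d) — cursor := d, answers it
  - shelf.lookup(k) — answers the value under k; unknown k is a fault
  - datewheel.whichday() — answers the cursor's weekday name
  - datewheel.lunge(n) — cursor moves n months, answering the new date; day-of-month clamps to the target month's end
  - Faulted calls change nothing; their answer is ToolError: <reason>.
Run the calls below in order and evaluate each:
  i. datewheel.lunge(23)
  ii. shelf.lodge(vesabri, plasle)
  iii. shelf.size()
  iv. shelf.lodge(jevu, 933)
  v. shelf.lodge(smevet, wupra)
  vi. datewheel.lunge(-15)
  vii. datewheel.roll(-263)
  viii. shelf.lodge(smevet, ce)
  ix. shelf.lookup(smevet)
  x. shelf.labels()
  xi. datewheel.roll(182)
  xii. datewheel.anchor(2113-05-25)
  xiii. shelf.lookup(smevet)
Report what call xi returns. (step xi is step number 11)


Answer: 2112-11-19

Derivation:
I try datewheel.lunge using n='23', — result: 2114-05-08.
Calling shelf.lodge using k='vesabri', v='plasle', → fu.
I try shelf.size(), yielding 1.
Next I call shelf.lodge using k='jevu', v='933', and see nil.
Then shelf.lodge using k='smevet', v='wupra', and see nil.
I call datewheel.lunge using n='-15', which returns 2113-02-08.
I try datewheel.roll using n='-263': 2112-05-21.
Now I run shelf.lodge using k='smevet', v='ce', which returns wupra.
I call shelf.lookup using k='smevet', and observe ce.
Calling shelf.labels, and see [jevu, smevet, vesabri].
Invoking datewheel.roll using n='182', — result: 2112-11-19.
I invoke datewheel.anchor using d='2113-05-25', giving 2113-05-25.
Then shelf.lookup using k='smevet', which returns ce.


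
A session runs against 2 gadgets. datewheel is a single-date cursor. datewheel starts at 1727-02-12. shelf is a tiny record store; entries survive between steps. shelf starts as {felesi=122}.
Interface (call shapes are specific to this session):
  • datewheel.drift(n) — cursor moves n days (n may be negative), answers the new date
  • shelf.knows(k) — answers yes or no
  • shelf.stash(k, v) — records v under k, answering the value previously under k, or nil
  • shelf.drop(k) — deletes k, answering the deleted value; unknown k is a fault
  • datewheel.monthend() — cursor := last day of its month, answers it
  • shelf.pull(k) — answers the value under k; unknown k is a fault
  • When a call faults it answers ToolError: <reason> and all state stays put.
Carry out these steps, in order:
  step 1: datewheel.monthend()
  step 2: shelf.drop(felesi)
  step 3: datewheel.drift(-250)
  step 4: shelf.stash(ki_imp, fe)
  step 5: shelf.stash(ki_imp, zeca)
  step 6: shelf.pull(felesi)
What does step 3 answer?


Answer: 1726-06-23

Derivation:
> monthend
:: 1727-02-28
> drop k=felesi
:: 122
> drift n=-250
:: 1726-06-23
> stash k=ki_imp v=fe
:: nil
> stash k=ki_imp v=zeca
:: fe
> pull k=felesi
:: ToolError: no such key felesi


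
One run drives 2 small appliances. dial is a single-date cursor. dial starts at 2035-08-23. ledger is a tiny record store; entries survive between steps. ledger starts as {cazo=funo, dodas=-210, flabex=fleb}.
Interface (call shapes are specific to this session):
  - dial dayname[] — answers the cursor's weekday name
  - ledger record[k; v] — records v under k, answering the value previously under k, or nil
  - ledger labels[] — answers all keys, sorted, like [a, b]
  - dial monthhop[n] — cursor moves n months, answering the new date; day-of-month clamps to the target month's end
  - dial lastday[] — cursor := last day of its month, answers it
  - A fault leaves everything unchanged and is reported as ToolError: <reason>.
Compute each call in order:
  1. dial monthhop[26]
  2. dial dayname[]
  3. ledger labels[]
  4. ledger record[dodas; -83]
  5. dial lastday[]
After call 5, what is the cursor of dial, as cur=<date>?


;; 1. dial monthhop(n: 26) ~> 2037-10-23
;; 2. dial dayname() ~> Friday
;; 3. ledger labels() ~> [cazo, dodas, flabex]
;; 4. ledger record(k: dodas, v: -83) ~> -210
;; 5. dial lastday() ~> 2037-10-31

Answer: cur=2037-10-31


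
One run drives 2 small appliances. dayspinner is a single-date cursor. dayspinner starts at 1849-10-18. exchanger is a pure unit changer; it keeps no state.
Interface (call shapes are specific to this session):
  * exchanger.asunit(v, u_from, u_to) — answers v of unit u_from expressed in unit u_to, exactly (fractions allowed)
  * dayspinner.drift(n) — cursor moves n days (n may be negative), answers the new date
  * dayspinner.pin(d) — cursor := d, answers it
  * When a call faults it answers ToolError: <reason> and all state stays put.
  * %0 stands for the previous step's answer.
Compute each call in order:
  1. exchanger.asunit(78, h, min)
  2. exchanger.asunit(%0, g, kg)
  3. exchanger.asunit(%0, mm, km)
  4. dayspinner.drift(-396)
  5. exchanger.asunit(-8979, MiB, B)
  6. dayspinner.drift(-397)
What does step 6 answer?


~$ exchanger.asunit v: 78 u_from: h u_to: min
:: 4680
~$ exchanger.asunit v: %0 u_from: g u_to: kg
:: 117/25
~$ exchanger.asunit v: %0 u_from: mm u_to: km
:: 117/25000000
~$ dayspinner.drift n: -396
:: 1848-09-17
~$ exchanger.asunit v: -8979 u_from: MiB u_to: B
:: -9415163904
~$ dayspinner.drift n: -397
:: 1847-08-17

Answer: 1847-08-17


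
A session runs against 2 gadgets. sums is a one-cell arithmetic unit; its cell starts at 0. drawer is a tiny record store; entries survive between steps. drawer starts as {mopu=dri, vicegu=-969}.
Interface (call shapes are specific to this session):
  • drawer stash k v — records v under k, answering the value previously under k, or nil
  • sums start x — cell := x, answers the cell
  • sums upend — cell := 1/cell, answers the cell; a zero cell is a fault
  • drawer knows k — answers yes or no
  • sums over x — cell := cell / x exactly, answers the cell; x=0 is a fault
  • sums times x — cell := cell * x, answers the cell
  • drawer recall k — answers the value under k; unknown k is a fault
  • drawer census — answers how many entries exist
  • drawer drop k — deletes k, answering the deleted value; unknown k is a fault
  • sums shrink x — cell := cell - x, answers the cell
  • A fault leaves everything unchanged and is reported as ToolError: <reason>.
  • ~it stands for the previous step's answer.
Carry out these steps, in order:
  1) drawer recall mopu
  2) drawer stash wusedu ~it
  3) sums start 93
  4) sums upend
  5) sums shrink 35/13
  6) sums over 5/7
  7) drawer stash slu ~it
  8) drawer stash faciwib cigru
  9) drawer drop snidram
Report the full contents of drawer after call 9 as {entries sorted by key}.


Answer: {faciwib=cigru, mopu=dri, slu=-22694/6045, vicegu=-969, wusedu=dri}

Derivation:
Do: drawer recall[k: mopu]
See: dri
Do: drawer stash[k: wusedu; v: ~it]
See: nil
Do: sums start[x: 93]
See: 93
Do: sums upend[]
See: 1/93
Do: sums shrink[x: 35/13]
See: -3242/1209
Do: sums over[x: 5/7]
See: -22694/6045
Do: drawer stash[k: slu; v: ~it]
See: nil
Do: drawer stash[k: faciwib; v: cigru]
See: nil
Do: drawer drop[k: snidram]
See: ToolError: no such key snidram


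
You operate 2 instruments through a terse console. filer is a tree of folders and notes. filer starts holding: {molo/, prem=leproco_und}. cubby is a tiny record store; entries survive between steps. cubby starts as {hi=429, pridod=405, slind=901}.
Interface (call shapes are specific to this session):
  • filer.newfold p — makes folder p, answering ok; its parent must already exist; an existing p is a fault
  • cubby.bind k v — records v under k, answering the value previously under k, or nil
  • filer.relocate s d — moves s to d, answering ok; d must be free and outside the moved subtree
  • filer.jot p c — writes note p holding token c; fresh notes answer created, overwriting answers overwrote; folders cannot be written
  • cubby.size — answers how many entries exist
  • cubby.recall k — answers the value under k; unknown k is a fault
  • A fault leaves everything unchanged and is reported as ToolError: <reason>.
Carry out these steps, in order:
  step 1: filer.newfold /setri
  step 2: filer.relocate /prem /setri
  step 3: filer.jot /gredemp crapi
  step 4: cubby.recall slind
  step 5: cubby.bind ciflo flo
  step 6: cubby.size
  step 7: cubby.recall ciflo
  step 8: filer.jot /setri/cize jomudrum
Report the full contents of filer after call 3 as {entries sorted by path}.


~$ newfold p=/setri
:: ok
~$ relocate s=/prem d=/setri
:: ToolError: exists
~$ jot p=/gredemp c=crapi
:: created
~$ recall k=slind
:: 901
~$ bind k=ciflo v=flo
:: nil
~$ size
:: 4
~$ recall k=ciflo
:: flo
~$ jot p=/setri/cize c=jomudrum
:: created

Answer: {gredemp=crapi, molo/, prem=leproco_und, setri/}


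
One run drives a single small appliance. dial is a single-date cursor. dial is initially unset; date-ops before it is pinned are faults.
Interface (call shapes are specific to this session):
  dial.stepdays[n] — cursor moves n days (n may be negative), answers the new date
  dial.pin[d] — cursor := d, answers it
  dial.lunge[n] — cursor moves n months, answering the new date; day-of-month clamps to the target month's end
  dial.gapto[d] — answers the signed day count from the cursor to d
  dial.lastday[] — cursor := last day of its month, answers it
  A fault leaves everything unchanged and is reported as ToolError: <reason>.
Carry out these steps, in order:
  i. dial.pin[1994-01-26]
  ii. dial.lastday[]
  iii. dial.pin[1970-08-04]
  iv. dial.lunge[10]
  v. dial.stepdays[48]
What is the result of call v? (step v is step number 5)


Answer: 1971-07-22

Derivation:
! 1. dial.pin(d=1994-01-26) == 1994-01-26
! 2. dial.lastday() == 1994-01-31
! 3. dial.pin(d=1970-08-04) == 1970-08-04
! 4. dial.lunge(n=10) == 1971-06-04
! 5. dial.stepdays(n=48) == 1971-07-22


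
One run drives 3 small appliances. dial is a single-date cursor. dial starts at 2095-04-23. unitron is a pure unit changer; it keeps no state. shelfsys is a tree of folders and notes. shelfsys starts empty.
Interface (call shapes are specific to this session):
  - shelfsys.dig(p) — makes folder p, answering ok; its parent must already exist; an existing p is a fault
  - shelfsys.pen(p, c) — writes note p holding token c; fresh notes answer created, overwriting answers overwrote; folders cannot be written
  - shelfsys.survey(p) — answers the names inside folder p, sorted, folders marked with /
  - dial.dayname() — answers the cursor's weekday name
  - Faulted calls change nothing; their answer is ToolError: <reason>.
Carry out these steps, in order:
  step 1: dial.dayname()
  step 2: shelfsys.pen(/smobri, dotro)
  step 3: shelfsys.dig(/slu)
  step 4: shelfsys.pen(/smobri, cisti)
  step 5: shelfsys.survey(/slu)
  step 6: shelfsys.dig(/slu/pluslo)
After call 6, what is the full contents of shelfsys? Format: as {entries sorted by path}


// 1. dial.dayname() ~> Saturday
// 2. shelfsys.pen(/smobri, dotro) ~> created
// 3. shelfsys.dig(/slu) ~> ok
// 4. shelfsys.pen(/smobri, cisti) ~> overwrote
// 5. shelfsys.survey(/slu) ~> []
// 6. shelfsys.dig(/slu/pluslo) ~> ok

Answer: {slu/, slu/pluslo/, smobri=cisti}


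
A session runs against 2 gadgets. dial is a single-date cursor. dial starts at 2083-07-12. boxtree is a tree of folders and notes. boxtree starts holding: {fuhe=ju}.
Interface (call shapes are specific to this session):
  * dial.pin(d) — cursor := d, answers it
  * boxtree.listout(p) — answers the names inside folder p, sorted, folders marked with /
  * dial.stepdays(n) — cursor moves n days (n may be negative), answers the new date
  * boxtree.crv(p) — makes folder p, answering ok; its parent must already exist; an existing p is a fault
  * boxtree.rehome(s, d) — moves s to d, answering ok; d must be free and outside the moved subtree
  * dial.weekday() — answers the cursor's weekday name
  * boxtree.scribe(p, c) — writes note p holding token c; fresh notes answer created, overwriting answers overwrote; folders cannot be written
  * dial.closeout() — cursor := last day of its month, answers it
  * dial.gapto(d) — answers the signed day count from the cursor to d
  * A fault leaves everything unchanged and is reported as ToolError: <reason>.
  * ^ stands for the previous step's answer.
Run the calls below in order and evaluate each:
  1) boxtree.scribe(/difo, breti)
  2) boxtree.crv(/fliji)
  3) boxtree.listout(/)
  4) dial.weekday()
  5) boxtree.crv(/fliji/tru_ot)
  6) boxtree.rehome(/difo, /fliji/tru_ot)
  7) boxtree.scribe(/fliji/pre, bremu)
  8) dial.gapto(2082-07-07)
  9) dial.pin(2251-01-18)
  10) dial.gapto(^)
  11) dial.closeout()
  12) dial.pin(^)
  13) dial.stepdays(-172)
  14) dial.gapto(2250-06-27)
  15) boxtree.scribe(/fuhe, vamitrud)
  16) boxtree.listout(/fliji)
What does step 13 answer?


CALL scribe[p='/difo'; c='breti']
RET  created
CALL crv[p='/fliji']
RET  ok
CALL listout[p='/']
RET  [difo, fliji/, fuhe]
CALL weekday[]
RET  Monday
CALL crv[p='/fliji/tru_ot']
RET  ok
CALL rehome[s='/difo'; d='/fliji/tru_ot']
RET  ToolError: exists
CALL scribe[p='/fliji/pre'; c='bremu']
RET  created
CALL gapto[d='2082-07-07']
RET  -370
CALL pin[d='2251-01-18']
RET  2251-01-18
CALL gapto[d='^']
RET  0
CALL closeout[]
RET  2251-01-31
CALL pin[d='^']
RET  2251-01-31
CALL stepdays[n='-172']
RET  2250-08-12
CALL gapto[d='2250-06-27']
RET  -46
CALL scribe[p='/fuhe'; c='vamitrud']
RET  overwrote
CALL listout[p='/fliji']
RET  [pre, tru_ot/]

Answer: 2250-08-12


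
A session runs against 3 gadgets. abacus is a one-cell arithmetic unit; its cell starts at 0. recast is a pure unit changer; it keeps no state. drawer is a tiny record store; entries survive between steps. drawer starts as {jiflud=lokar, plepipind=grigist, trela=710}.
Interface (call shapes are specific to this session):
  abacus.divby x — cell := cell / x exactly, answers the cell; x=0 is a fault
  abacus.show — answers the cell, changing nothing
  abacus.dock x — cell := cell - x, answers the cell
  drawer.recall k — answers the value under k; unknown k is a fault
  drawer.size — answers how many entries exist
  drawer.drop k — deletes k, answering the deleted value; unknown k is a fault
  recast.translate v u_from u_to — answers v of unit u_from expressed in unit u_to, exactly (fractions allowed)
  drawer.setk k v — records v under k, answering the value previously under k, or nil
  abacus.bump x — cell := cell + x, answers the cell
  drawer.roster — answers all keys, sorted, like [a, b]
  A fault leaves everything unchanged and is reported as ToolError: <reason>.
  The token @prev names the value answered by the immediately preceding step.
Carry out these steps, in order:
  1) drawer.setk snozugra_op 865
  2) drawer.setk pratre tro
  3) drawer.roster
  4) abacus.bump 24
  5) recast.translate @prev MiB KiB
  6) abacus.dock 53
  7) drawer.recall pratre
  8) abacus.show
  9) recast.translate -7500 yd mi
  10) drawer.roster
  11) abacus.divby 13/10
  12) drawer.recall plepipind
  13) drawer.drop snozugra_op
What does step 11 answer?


Calling setk with k→snozugra_op, v→865, giving nil.
I use setk with k→pratre, v→tro, yielding nil.
Then roster, giving [jiflud, plepipind, pratre, snozugra_op, trela].
I run bump with x→24, yielding 24.
Then translate with v→@prev, u_from→MiB, u_to→KiB, → 24576.
I try dock with x→53, giving -29.
Invoking recall with k→pratre, and observe tro.
I run show, and get -29.
I call translate with v→-7500, u_from→yd, u_to→mi, and get -375/88.
Now I run roster, — result: [jiflud, plepipind, pratre, snozugra_op, trela].
I try divby with x→13/10, and get -290/13.
Invoking recall with k→plepipind, → grigist.
Calling drop with k→snozugra_op, which returns 865.

Answer: -290/13


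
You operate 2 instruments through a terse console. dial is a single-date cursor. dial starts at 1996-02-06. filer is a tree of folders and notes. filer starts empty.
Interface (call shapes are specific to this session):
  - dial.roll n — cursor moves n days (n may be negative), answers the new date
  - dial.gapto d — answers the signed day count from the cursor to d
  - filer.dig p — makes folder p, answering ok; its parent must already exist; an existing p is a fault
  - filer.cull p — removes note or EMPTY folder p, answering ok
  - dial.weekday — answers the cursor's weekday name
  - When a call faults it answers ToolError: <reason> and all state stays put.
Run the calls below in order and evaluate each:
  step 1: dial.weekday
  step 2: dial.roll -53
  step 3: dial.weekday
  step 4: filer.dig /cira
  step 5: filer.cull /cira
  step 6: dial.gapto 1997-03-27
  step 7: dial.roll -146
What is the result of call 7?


$ dial.weekday
:: Tuesday
$ dial.roll -53
:: 1995-12-15
$ dial.weekday
:: Friday
$ filer.dig /cira
:: ok
$ filer.cull /cira
:: ok
$ dial.gapto 1997-03-27
:: 468
$ dial.roll -146
:: 1995-07-22

Answer: 1995-07-22


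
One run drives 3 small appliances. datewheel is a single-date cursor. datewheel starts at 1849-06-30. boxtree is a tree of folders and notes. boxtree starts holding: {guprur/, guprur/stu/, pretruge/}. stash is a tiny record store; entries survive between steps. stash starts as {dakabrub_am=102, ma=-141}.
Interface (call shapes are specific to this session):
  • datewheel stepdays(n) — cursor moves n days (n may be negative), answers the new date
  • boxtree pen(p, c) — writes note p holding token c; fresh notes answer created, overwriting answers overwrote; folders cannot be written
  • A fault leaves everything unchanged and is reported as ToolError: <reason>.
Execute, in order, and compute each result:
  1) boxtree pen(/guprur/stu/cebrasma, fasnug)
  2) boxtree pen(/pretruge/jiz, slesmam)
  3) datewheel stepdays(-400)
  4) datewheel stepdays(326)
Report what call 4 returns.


Answer: 1849-04-17

Derivation:
[in] boxtree pen p: /guprur/stu/cebrasma c: fasnug
[out] created
[in] boxtree pen p: /pretruge/jiz c: slesmam
[out] created
[in] datewheel stepdays n: -400
[out] 1848-05-26
[in] datewheel stepdays n: 326
[out] 1849-04-17


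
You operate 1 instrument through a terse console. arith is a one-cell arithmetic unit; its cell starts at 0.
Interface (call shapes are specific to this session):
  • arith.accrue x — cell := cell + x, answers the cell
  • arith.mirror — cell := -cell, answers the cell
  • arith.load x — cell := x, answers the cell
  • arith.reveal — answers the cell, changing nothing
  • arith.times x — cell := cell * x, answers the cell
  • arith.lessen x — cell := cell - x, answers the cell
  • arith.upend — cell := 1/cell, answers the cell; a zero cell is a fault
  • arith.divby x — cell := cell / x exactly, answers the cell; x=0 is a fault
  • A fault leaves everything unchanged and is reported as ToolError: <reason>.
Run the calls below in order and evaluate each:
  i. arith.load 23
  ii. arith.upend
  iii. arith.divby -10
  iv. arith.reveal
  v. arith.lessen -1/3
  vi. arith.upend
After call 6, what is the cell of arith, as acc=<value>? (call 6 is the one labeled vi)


! arith.load(x=23) == 23
! arith.upend() == 1/23
! arith.divby(x=-10) == -1/230
! arith.reveal() == -1/230
! arith.lessen(x=-1/3) == 227/690
! arith.upend() == 690/227

Answer: acc=690/227


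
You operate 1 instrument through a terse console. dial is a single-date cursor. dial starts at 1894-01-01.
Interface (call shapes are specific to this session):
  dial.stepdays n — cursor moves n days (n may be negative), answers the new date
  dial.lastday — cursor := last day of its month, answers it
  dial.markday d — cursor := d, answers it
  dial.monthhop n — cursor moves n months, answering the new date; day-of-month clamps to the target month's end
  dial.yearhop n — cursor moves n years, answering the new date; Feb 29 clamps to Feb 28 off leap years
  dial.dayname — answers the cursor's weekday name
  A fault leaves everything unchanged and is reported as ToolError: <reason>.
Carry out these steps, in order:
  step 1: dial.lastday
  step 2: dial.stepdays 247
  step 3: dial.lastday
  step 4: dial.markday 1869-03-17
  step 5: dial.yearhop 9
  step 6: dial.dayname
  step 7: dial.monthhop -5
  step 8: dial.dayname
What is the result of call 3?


Answer: 1894-10-31

Derivation:
>>> dial.lastday
[out] 1894-01-31
>>> dial.stepdays n: 247
[out] 1894-10-05
>>> dial.lastday
[out] 1894-10-31
>>> dial.markday d: 1869-03-17
[out] 1869-03-17
>>> dial.yearhop n: 9
[out] 1878-03-17
>>> dial.dayname
[out] Sunday
>>> dial.monthhop n: -5
[out] 1877-10-17
>>> dial.dayname
[out] Wednesday


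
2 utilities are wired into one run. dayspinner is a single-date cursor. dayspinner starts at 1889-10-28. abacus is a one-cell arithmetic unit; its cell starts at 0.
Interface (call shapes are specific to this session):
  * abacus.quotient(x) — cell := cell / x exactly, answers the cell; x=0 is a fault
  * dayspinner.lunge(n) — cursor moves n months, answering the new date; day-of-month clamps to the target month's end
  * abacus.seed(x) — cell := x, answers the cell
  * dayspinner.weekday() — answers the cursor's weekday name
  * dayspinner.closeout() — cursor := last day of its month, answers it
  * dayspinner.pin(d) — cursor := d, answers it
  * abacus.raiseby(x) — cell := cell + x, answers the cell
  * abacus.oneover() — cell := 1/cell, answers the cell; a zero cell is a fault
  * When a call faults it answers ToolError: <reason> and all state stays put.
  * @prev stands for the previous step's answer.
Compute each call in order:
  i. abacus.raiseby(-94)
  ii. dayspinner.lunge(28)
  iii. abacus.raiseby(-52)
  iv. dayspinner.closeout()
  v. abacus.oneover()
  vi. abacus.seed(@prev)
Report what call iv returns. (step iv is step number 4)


CALL abacus.raiseby[x=-94]
RET  -94
CALL dayspinner.lunge[n=28]
RET  1892-02-28
CALL abacus.raiseby[x=-52]
RET  -146
CALL dayspinner.closeout[]
RET  1892-02-29
CALL abacus.oneover[]
RET  -1/146
CALL abacus.seed[x=@prev]
RET  -1/146

Answer: 1892-02-29


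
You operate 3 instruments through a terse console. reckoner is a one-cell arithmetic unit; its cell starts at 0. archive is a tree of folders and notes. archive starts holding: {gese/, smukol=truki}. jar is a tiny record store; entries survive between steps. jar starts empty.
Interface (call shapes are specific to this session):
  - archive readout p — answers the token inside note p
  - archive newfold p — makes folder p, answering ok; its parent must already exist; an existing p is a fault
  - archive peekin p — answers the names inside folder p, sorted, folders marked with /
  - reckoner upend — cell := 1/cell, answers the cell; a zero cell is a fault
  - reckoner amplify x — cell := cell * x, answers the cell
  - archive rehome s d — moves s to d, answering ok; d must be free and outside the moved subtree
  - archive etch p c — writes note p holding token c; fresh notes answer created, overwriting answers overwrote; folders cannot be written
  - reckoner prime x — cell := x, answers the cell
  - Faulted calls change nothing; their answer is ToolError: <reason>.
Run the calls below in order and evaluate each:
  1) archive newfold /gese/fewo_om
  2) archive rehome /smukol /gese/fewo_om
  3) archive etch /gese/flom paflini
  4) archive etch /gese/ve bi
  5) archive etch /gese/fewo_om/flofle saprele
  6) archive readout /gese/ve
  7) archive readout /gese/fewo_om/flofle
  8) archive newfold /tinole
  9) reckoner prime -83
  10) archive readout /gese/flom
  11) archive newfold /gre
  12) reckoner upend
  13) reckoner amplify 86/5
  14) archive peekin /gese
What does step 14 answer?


>> archive newfold(/gese/fewo_om)
<< ok
>> archive rehome(/smukol, /gese/fewo_om)
<< ToolError: exists
>> archive etch(/gese/flom, paflini)
<< created
>> archive etch(/gese/ve, bi)
<< created
>> archive etch(/gese/fewo_om/flofle, saprele)
<< created
>> archive readout(/gese/ve)
<< bi
>> archive readout(/gese/fewo_om/flofle)
<< saprele
>> archive newfold(/tinole)
<< ok
>> reckoner prime(-83)
<< -83
>> archive readout(/gese/flom)
<< paflini
>> archive newfold(/gre)
<< ok
>> reckoner upend()
<< -1/83
>> reckoner amplify(86/5)
<< -86/415
>> archive peekin(/gese)
<< [fewo_om/, flom, ve]

Answer: [fewo_om/, flom, ve]


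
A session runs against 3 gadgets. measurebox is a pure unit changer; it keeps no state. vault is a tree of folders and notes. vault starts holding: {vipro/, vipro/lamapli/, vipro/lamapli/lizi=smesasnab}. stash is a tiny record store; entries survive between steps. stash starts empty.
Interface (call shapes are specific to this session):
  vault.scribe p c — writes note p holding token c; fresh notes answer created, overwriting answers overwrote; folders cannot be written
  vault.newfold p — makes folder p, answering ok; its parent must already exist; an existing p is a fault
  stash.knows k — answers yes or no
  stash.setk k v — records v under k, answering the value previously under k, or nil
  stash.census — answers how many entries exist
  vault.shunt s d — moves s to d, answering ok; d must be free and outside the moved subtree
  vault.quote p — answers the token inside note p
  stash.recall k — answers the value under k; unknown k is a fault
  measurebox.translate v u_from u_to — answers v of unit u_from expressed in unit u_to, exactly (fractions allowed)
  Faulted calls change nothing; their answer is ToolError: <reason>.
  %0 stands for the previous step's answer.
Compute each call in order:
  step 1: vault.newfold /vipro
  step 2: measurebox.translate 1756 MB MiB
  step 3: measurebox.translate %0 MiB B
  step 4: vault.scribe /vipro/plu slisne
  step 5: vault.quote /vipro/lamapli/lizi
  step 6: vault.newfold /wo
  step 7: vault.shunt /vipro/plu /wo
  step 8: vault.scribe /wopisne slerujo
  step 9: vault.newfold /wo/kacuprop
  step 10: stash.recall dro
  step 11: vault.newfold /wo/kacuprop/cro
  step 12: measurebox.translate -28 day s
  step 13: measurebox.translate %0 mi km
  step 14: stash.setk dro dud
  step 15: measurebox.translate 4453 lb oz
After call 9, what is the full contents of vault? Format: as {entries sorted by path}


CALL newfold[p: /vipro]
RET  ToolError: exists
CALL translate[v: 1756; u_from: MB; u_to: MiB]
RET  6859375/4096
CALL translate[v: %0; u_from: MiB; u_to: B]
RET  1756000000
CALL scribe[p: /vipro/plu; c: slisne]
RET  created
CALL quote[p: /vipro/lamapli/lizi]
RET  smesasnab
CALL newfold[p: /wo]
RET  ok
CALL shunt[s: /vipro/plu; d: /wo]
RET  ToolError: exists
CALL scribe[p: /wopisne; c: slerujo]
RET  created
CALL newfold[p: /wo/kacuprop]
RET  ok
CALL recall[k: dro]
RET  ToolError: no such key dro
CALL newfold[p: /wo/kacuprop/cro]
RET  ok
CALL translate[v: -28; u_from: day; u_to: s]
RET  -2419200
CALL translate[v: %0; u_from: mi; u_to: km]
RET  -2433328128/625
CALL setk[k: dro; v: dud]
RET  nil
CALL translate[v: 4453; u_from: lb; u_to: oz]
RET  71248

Answer: {vipro/, vipro/lamapli/, vipro/lamapli/lizi=smesasnab, vipro/plu=slisne, wo/, wo/kacuprop/, wopisne=slerujo}


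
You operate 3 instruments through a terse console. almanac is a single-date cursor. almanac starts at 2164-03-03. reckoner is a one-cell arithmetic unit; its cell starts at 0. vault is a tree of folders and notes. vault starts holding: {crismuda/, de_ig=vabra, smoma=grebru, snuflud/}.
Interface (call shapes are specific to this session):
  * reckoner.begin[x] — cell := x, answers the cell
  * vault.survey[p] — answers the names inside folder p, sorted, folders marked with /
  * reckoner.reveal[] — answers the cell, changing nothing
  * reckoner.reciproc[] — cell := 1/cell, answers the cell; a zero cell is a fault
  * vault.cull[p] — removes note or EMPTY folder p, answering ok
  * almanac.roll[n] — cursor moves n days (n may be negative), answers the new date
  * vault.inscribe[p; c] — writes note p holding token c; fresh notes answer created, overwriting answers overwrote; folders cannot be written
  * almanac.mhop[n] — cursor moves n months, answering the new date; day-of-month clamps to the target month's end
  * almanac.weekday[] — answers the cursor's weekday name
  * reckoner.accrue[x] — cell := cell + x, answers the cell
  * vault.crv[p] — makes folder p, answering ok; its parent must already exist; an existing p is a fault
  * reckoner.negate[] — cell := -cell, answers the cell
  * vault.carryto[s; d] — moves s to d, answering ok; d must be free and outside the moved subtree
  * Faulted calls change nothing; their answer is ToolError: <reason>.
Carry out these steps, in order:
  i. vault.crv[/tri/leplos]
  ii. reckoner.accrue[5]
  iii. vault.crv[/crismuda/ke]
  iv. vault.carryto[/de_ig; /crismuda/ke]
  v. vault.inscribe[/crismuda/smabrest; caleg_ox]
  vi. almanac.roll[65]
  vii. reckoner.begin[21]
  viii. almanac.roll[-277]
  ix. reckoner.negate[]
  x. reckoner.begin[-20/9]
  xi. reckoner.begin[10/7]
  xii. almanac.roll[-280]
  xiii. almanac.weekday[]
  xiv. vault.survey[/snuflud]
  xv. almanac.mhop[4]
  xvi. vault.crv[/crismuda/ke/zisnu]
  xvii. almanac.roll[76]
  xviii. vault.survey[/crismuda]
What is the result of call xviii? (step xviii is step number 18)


[in] vault.crv p→/tri/leplos
[out] ToolError: no parent
[in] reckoner.accrue x→5
[out] 5
[in] vault.crv p→/crismuda/ke
[out] ok
[in] vault.carryto s→/de_ig d→/crismuda/ke
[out] ToolError: exists
[in] vault.inscribe p→/crismuda/smabrest c→caleg_ox
[out] created
[in] almanac.roll n→65
[out] 2164-05-07
[in] reckoner.begin x→21
[out] 21
[in] almanac.roll n→-277
[out] 2163-08-04
[in] reckoner.negate
[out] -21
[in] reckoner.begin x→-20/9
[out] -20/9
[in] reckoner.begin x→10/7
[out] 10/7
[in] almanac.roll n→-280
[out] 2162-10-28
[in] almanac.weekday
[out] Thursday
[in] vault.survey p→/snuflud
[out] []
[in] almanac.mhop n→4
[out] 2163-02-28
[in] vault.crv p→/crismuda/ke/zisnu
[out] ok
[in] almanac.roll n→76
[out] 2163-05-15
[in] vault.survey p→/crismuda
[out] [ke/, smabrest]

Answer: [ke/, smabrest]
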